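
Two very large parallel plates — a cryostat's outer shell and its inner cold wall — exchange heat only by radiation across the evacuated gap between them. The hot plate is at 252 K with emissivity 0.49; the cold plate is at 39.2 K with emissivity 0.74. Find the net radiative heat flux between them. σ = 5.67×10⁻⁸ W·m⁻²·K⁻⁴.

For two infinite grey parallel plates, q = σ(T₁⁴ − T₂⁴)/(1/ε₁ + 1/ε₂ − 1).
T₁⁴ − T₂⁴ = 4.033×10⁹ − 2.361×10⁶ = 4.030×10⁹ K⁴.
1/ε₁ + 1/ε₂ − 1 = 2.041 + 1.351 − 1 = 2.392.
q = 5.67×10⁻⁸ × 4.030×10⁹ / 2.392.

q ≈ 95.5 W/m²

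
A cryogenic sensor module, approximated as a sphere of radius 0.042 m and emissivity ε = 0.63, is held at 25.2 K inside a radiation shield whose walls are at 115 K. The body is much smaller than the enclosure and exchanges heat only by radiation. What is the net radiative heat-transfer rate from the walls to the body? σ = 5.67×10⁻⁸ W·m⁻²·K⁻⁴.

For a small grey body in a large enclosure: P_net = εσA(T_body⁴ − T_wall⁴).
A = 4πr² = 0.02217 m²; T_body⁴ − T_wall⁴ = 4.033×10⁵ − 1.749×10⁸ = -1.745×10⁸ K⁴.
|P_net| = 0.63·5.67×10⁻⁸·0.02217·1.745×10⁸.

P_net ≈ 0.138 W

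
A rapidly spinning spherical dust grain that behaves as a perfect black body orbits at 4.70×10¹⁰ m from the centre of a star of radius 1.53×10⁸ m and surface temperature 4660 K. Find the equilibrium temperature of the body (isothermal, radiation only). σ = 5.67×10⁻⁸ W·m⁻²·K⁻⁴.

The star's surface emits σT_*⁴; at distance d the flux is S = σT_*⁴(R_*/d)².
S = 5.67×10⁻⁸·(4660)⁴·(1.53×10⁸/4.70×10¹⁰)² = 283.3 W/m².
For an isothermal sphere T⁴ = (1−a)S/(4σ) = 1.249×10⁹ K⁴.

T ≈ 188 K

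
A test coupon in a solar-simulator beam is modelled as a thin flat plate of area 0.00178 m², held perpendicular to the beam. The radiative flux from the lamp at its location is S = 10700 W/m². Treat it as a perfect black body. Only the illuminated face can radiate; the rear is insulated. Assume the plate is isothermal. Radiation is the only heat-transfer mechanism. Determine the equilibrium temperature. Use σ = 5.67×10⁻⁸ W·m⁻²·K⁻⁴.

At equilibrium, absorbed power = emitted power.
Absorbing cross-section = A = 0.001780 m²; emitting surface = A = 0.001780 m² (ratio 1).
S·A_cross = εσ·A_surf·T⁴  ⇒  T⁴ = S/(1σ).
T⁴ = 1.00·10700/(1·5.67×10⁻⁸) = 1.887×10¹¹ K⁴.
T = (1.887×10¹¹)^(1/4).

T ≈ 659 K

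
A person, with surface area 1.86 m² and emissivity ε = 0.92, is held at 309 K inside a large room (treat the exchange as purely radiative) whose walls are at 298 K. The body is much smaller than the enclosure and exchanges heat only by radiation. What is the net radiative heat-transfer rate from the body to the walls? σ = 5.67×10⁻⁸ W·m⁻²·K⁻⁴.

P_net ≈ 119 W

For a small grey body in a large enclosure: P_net = εσA(T_body⁴ − T_wall⁴).
A = 1.86 m²; T_body⁴ − T_wall⁴ = 9.117×10⁹ − 7.886×10⁹ = 1.230×10⁹ K⁴.
|P_net| = 0.92·5.67×10⁻⁸·1.860·1.230×10⁹.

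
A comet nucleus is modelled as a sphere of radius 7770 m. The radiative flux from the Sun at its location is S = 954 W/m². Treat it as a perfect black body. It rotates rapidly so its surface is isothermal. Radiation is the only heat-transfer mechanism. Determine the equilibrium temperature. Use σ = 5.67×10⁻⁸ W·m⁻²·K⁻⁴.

At equilibrium, absorbed power = emitted power.
Absorbing cross-section = πr² = 1.897×10⁸ m²; emitting surface = 4πr² = 7.587×10⁸ m² (ratio 4).
S·A_cross = εσ·A_surf·T⁴  ⇒  T⁴ = S/(4σ).
T⁴ = 1.00·954/(4·5.67×10⁻⁸) = 4.206×10⁹ K⁴.
T = (4.206×10⁹)^(1/4).

T ≈ 255 K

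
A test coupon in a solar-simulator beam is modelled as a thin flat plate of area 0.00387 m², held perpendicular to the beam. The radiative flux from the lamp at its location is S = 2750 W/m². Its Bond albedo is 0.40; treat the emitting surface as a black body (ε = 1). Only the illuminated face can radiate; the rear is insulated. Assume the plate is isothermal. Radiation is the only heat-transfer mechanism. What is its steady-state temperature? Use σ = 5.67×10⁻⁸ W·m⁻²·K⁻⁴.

At equilibrium, absorbed power = emitted power.
Absorbing cross-section = A = 0.003870 m²; emitting surface = A = 0.003870 m² (ratio 1).
(1−a)S·A_cross = εσ·A_surf·T⁴  ⇒  T⁴ = (1−a)S/(1σ).
T⁴ = 0.600·2750/(1·5.67×10⁻⁸) = 2.910×10¹⁰ K⁴.
T = (2.910×10¹⁰)^(1/4).

T ≈ 413 K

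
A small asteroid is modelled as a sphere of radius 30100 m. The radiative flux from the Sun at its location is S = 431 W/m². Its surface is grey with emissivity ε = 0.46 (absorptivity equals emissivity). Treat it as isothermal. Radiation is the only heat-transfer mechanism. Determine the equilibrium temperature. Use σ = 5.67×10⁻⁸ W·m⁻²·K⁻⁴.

At equilibrium, absorbed power = emitted power.
Absorbing cross-section = πr² = 2.846×10⁹ m²; emitting surface = 4πr² = 1.139×10¹⁰ m² (ratio 4).
εS·A_cross = εσ·A_surf·T⁴  ⇒  T⁴ = S/(4σ)   (ε cancels).
T⁴ = 431/(4·5.67×10⁻⁸) = 1.900×10⁹ K⁴.
T = (1.900×10⁹)^(1/4).

T ≈ 209 K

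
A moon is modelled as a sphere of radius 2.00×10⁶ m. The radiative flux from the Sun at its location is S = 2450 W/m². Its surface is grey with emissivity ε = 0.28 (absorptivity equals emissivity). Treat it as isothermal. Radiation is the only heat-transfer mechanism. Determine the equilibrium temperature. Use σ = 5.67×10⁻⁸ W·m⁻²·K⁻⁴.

T ≈ 322 K

At equilibrium, absorbed power = emitted power.
Absorbing cross-section = πr² = 1.257×10¹³ m²; emitting surface = 4πr² = 5.027×10¹³ m² (ratio 4).
εS·A_cross = εσ·A_surf·T⁴  ⇒  T⁴ = S/(4σ)   (ε cancels).
T⁴ = 2450/(4·5.67×10⁻⁸) = 1.080×10¹⁰ K⁴.
T = (1.080×10¹⁰)^(1/4).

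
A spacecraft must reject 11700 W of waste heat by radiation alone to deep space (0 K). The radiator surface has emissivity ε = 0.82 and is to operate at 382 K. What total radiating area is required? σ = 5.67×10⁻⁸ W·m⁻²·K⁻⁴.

P = εσA T⁴ ⇒ A = P/(εσT⁴).
T⁴ = 2.129×10¹⁰ K⁴.
A = 11700/(0.82 × 5.67×10⁻⁸ × 2.129×10¹⁰).

A ≈ 11.8 m²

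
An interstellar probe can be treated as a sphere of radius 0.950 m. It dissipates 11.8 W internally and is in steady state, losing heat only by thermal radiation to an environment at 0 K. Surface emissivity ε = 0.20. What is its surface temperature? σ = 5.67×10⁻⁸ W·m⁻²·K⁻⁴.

Steady state: internal power = radiated power, P = εσA T⁴.
Radiating area A = 4πr² = 11.34 m².
T⁴ = P/(εσA) = 11.8/(0.20·5.67×10⁻⁸·11.34) = 9.175×10⁷ K⁴.
T = (9.175×10⁷)^(1/4).

T ≈ 97.9 K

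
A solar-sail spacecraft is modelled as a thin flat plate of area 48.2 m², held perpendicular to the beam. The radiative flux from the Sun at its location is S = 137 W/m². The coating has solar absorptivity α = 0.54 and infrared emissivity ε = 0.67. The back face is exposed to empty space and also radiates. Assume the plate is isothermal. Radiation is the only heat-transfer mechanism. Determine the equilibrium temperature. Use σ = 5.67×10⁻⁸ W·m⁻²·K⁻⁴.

T ≈ 177 K

At equilibrium, absorbed power = emitted power.
Absorbing cross-section = A = 48.20 m²; emitting surface = 2A = 96.40 m² (ratio 2).
αS·A_cross = εσ·A_surf·T⁴  ⇒  T⁴ = αS/(ε·2σ).
T⁴ = 0.540·137/(0.67·2·5.67×10⁻⁸) = 9.737×10⁸ K⁴.
T = (9.737×10⁸)^(1/4).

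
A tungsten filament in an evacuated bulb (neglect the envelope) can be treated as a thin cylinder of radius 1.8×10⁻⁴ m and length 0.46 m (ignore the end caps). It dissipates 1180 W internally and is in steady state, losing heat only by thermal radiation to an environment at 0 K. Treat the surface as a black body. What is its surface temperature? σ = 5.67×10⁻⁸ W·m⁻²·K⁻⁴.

Steady state: internal power = radiated power, P = εσA T⁴.
Radiating area A = 2πrL = 5.202×10⁻⁴ m².
T⁴ = P/(εσA) = 1180/(1.0·5.67×10⁻⁸·5.202×10⁻⁴) = 4.000×10¹³ K⁴.
T = (4.000×10¹³)^(1/4).

T ≈ 2510 K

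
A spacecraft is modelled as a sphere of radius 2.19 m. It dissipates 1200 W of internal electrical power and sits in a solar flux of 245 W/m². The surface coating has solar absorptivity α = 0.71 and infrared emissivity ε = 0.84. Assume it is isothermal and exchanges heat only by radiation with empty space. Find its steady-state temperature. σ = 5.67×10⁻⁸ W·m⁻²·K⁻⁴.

T ≈ 191 K

At steady state, absorbed solar power + internal power = radiated power.
Absorbed: α·S·A_cross = 0.71·245·15.07 = 2621 W (cross-section πr²).
Total input = 2621 + 1200 = 3821 W.
Radiated: εσ·A_surf·T⁴ with A_surf = 4πr² = 60.27 m².
T⁴ = 3821/(0.84·5.67×10⁻⁸·60.27) = 1.331×10⁹ K⁴.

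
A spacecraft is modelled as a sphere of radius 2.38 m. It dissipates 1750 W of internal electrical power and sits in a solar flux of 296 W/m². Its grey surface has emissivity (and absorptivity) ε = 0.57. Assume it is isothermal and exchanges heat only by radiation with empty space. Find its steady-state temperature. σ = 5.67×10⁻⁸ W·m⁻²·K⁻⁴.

T ≈ 213 K

At steady state, absorbed solar power + internal power = radiated power.
Absorbed: α·S·A_cross = 0.57·296·17.80 = 3002 W (cross-section πr²).
Total input = 3002 + 1750 = 4752 W.
Radiated: εσ·A_surf·T⁴ with A_surf = 4πr² = 71.18 m².
T⁴ = 4752/(0.57·5.67×10⁻⁸·71.18) = 2.066×10⁹ K⁴.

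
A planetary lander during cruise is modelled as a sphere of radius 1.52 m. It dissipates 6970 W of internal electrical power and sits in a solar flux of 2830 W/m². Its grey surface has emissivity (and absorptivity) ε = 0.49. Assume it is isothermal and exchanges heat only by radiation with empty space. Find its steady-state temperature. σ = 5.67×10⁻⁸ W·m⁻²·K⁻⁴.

At steady state, absorbed solar power + internal power = radiated power.
Absorbed: α·S·A_cross = 0.49·2830·7.258 = 10070 W (cross-section πr²).
Total input = 10070 + 6970 = 17040 W.
Radiated: εσ·A_surf·T⁴ with A_surf = 4πr² = 29.03 m².
T⁴ = 17040/(0.49·5.67×10⁻⁸·29.03) = 2.112×10¹⁰ K⁴.

T ≈ 381 K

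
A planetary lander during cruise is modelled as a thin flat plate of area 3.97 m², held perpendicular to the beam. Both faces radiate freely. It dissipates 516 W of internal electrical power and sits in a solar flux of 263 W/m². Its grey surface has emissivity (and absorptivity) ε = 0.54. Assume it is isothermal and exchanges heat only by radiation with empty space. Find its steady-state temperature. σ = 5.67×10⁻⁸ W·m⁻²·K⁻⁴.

At steady state, absorbed solar power + internal power = radiated power.
Absorbed: α·S·A_cross = 0.54·263·3.970 = 563.8 W (cross-section A).
Total input = 563.8 + 516 = 1080 W.
Radiated: εσ·A_surf·T⁴ with A_surf = 2A = 7.940 m².
T⁴ = 1080/(0.54·5.67×10⁻⁸·7.940) = 4.442×10⁹ K⁴.

T ≈ 258 K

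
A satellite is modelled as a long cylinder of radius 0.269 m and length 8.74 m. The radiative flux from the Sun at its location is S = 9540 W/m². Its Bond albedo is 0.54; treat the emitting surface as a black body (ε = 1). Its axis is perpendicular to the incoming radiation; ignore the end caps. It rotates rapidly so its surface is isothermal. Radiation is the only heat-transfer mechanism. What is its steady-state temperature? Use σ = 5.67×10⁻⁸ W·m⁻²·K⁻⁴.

T ≈ 396 K

At equilibrium, absorbed power = emitted power.
Absorbing cross-section = 2rL = 4.702 m²; emitting surface = 2πrL = 14.77 m² (ratio π).
(1−a)S·A_cross = εσ·A_surf·T⁴  ⇒  T⁴ = (1−a)S/(πσ).
T⁴ = 0.460·9540/(π·5.67×10⁻⁸) = 2.464×10¹⁰ K⁴.
T = (2.464×10¹⁰)^(1/4).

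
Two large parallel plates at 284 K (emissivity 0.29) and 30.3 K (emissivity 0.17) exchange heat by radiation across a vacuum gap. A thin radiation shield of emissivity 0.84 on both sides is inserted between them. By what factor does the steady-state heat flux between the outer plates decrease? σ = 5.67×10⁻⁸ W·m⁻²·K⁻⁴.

Without shield: q₀ = σΔ(T⁴)/(1/ε₁+1/ε₂−1) with denominator 8.331.
With shield the two gaps are in series; the resistances add: (1/ε₁+1/ε_s−1)+(1/ε_s+1/ε₂−1) = 3.639+6.073 = 9.712.
Heat-flux ratio q₀/q = 9.712/8.331.

factor ≈ 1.17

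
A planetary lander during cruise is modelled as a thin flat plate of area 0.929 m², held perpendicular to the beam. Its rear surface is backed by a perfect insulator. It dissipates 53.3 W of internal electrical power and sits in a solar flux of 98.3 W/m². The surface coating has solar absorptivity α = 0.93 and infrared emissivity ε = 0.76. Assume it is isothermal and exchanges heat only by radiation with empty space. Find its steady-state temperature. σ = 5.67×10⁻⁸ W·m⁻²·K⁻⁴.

T ≈ 242 K

At steady state, absorbed solar power + internal power = radiated power.
Absorbed: α·S·A_cross = 0.93·98.3·0.9290 = 84.93 W (cross-section A).
Total input = 84.93 + 53.3 = 138.2 W.
Radiated: εσ·A_surf·T⁴ with A_surf = A = 0.9290 m².
T⁴ = 138.2/(0.76·5.67×10⁻⁸·0.9290) = 3.453×10⁹ K⁴.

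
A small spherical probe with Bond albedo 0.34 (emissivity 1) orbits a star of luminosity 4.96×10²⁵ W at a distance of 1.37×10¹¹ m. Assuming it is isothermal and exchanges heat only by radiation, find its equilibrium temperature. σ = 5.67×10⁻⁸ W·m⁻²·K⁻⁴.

First find the stellar flux at distance d: S = L/(4πd²) = 4.96×10²⁵/(4π·(1.37×10¹¹)²) = 210.3 W/m².
For an isothermal sphere, absorbed (1−a)S·πr² = emitted σ·4πr²·T⁴, so T⁴ = (1−a)S/(4σ).
T⁴ = 0.660·210.3/(4·5.67×10⁻⁸) = 6.120×10⁸ K⁴.

T ≈ 157 K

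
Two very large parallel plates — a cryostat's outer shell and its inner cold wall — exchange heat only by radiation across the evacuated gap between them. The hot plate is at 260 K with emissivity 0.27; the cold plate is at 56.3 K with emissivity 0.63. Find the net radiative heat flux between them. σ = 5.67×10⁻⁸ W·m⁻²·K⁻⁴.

q ≈ 60.3 W/m²

For two infinite grey parallel plates, q = σ(T₁⁴ − T₂⁴)/(1/ε₁ + 1/ε₂ − 1).
T₁⁴ − T₂⁴ = 4.570×10⁹ − 1.005×10⁷ = 4.560×10⁹ K⁴.
1/ε₁ + 1/ε₂ − 1 = 3.704 + 1.587 − 1 = 4.291.
q = 5.67×10⁻⁸ × 4.560×10⁹ / 4.291.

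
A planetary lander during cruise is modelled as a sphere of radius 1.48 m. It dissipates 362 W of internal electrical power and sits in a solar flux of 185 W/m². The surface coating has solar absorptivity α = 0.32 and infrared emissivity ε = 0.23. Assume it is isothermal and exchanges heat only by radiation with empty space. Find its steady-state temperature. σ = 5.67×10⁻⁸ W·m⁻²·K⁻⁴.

T ≈ 215 K

At steady state, absorbed solar power + internal power = radiated power.
Absorbed: α·S·A_cross = 0.32·185·6.881 = 407.4 W (cross-section πr²).
Total input = 407.4 + 362 = 769.4 W.
Radiated: εσ·A_surf·T⁴ with A_surf = 4πr² = 27.53 m².
T⁴ = 769.4/(0.23·5.67×10⁻⁸·27.53) = 2.143×10⁹ K⁴.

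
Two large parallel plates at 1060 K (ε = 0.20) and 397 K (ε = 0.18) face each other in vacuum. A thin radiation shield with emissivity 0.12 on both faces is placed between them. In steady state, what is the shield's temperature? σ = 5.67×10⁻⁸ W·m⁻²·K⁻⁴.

In steady state the net flux on the hot side equals that on the cold side.
σ(T₁⁴−T_s⁴)/D₁ = σ(T_s⁴−T₂⁴)/D₂, with D₁ = 1/ε₁+1/ε_s−1 = 12.33, D₂ = 1/ε_s+1/ε₂−1 = 12.89.
Solve for T_s⁴: T_s⁴ = (D₂·T₁⁴ + D₁·T₂⁴)/(D₁+D₂) = 6.573×10¹¹ K⁴.

T_s ≈ 900 K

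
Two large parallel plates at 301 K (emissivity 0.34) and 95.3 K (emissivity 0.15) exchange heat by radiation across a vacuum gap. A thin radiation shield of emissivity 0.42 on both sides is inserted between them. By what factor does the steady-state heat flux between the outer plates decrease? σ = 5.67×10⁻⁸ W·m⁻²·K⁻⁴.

factor ≈ 1.44

Without shield: q₀ = σΔ(T⁴)/(1/ε₁+1/ε₂−1) with denominator 8.608.
With shield the two gaps are in series; the resistances add: (1/ε₁+1/ε_s−1)+(1/ε_s+1/ε₂−1) = 4.322+8.048 = 12.37.
Heat-flux ratio q₀/q = 12.37/8.608.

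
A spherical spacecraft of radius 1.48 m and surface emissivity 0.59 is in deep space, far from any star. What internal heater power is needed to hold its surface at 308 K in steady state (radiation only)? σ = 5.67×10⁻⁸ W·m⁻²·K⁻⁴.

P ≈ 8290 W

P = εσ·4πr²·T⁴.
4πr² = 27.53 m²; T⁴ = 8.999×10⁹ K⁴.
P = 0.59·5.67×10⁻⁸·27.53·8.999×10⁹.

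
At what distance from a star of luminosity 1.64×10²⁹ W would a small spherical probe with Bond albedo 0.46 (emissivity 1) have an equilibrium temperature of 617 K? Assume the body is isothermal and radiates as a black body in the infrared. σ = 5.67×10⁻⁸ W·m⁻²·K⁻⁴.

d ≈ 4.63×10¹¹ m

For an isothermal black-emitting sphere, (1−a)S·πr² = σ·4πr²·T⁴ ⇒ S = 4σT⁴/(1−a).
S = 4·5.67×10⁻⁸·(617)⁴/0.540 = 60870 W/m².
Flux falls as S = L/(4πd²), so d = √(L/(4πS)) = √(1.64×10²⁹/(4π·60870)).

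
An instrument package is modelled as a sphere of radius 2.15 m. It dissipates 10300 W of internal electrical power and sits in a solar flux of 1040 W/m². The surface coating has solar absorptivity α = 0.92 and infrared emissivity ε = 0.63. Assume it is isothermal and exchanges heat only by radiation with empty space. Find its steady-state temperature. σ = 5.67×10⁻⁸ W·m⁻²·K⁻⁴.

At steady state, absorbed solar power + internal power = radiated power.
Absorbed: α·S·A_cross = 0.92·1040·14.52 = 13890 W (cross-section πr²).
Total input = 13890 + 10300 = 24190 W.
Radiated: εσ·A_surf·T⁴ with A_surf = 4πr² = 58.09 m².
T⁴ = 24190/(0.63·5.67×10⁻⁸·58.09) = 1.166×10¹⁰ K⁴.

T ≈ 329 K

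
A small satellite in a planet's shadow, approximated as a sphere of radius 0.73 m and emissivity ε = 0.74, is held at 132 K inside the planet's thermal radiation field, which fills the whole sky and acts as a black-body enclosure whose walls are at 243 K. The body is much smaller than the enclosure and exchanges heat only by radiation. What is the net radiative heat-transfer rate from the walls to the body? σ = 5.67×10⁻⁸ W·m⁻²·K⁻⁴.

P_net ≈ 894 W

For a small grey body in a large enclosure: P_net = εσA(T_body⁴ − T_wall⁴).
A = 4πr² = 6.697 m²; T_body⁴ − T_wall⁴ = 3.036×10⁸ − 3.487×10⁹ = -3.183×10⁹ K⁴.
|P_net| = 0.74·5.67×10⁻⁸·6.697·3.183×10⁹.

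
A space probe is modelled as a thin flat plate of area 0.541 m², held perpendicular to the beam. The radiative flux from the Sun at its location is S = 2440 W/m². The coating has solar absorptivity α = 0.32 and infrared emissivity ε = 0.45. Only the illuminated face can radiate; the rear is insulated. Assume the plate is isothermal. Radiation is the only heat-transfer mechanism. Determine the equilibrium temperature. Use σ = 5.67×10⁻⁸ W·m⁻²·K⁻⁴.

At equilibrium, absorbed power = emitted power.
Absorbing cross-section = A = 0.5410 m²; emitting surface = A = 0.5410 m² (ratio 1).
αS·A_cross = εσ·A_surf·T⁴  ⇒  T⁴ = αS/(ε·1σ).
T⁴ = 0.320·2440/(0.45·1·5.67×10⁻⁸) = 3.060×10¹⁰ K⁴.
T = (3.060×10¹⁰)^(1/4).

T ≈ 418 K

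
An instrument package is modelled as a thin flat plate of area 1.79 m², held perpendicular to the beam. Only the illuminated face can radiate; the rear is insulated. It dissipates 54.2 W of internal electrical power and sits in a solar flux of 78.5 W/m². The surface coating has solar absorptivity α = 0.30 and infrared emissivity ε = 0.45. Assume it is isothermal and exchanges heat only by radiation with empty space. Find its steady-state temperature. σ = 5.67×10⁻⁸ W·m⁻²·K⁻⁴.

T ≈ 214 K

At steady state, absorbed solar power + internal power = radiated power.
Absorbed: α·S·A_cross = 0.30·78.5·1.790 = 42.15 W (cross-section A).
Total input = 42.15 + 54.2 = 96.35 W.
Radiated: εσ·A_surf·T⁴ with A_surf = A = 1.790 m².
T⁴ = 96.35/(0.45·5.67×10⁻⁸·1.790) = 2.110×10⁹ K⁴.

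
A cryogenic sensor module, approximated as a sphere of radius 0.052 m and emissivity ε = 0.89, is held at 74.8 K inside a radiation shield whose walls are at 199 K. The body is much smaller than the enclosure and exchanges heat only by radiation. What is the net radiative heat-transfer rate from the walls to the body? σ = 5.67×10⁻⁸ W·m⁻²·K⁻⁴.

For a small grey body in a large enclosure: P_net = εσA(T_body⁴ − T_wall⁴).
A = 4πr² = 0.03398 m²; T_body⁴ − T_wall⁴ = 3.130×10⁷ − 1.568×10⁹ = -1.537×10⁹ K⁴.
|P_net| = 0.89·5.67×10⁻⁸·0.03398·1.537×10⁹.

P_net ≈ 2.64 W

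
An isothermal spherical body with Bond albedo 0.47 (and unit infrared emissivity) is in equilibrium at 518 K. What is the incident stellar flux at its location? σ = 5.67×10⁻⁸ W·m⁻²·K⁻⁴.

(1−a)S·πr² = σ·4πr²·T⁴ ⇒ S = 4σT⁴/(1−a).
S = 4·5.67×10⁻⁸·7.200×10¹⁰/0.530.

S ≈ 30800 W/m²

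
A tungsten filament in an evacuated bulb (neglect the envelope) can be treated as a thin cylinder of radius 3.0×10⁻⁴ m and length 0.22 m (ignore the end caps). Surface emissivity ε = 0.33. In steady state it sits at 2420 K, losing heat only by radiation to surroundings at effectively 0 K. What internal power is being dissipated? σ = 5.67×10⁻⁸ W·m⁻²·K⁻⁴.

P ≈ 266 W

Steady state: P = εσA T⁴.
A = 2πrL = 4.147×10⁻⁴ m²; T⁴ = (2420)⁴ = 3.430×10¹³ K⁴.
P = 0.33 × 5.67×10⁻⁸ × 4.147×10⁻⁴ × 3.430×10¹³.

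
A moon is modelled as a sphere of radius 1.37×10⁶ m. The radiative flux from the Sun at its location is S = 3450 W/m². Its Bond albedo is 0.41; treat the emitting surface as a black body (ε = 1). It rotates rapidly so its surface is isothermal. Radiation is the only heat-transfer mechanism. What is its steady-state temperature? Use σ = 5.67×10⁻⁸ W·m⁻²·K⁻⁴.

At equilibrium, absorbed power = emitted power.
Absorbing cross-section = πr² = 5.896×10¹² m²; emitting surface = 4πr² = 2.359×10¹³ m² (ratio 4).
(1−a)S·A_cross = εσ·A_surf·T⁴  ⇒  T⁴ = (1−a)S/(4σ).
T⁴ = 0.590·3450/(4·5.67×10⁻⁸) = 8.975×10⁹ K⁴.
T = (8.975×10⁹)^(1/4).

T ≈ 308 K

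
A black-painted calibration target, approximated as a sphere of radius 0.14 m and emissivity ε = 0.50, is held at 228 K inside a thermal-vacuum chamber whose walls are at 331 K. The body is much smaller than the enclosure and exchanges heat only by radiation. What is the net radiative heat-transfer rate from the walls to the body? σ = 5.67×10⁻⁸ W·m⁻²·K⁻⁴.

P_net ≈ 64.9 W

For a small grey body in a large enclosure: P_net = εσA(T_body⁴ − T_wall⁴).
A = 4πr² = 0.2463 m²; T_body⁴ − T_wall⁴ = 2.702×10⁹ − 1.200×10¹⁰ = -9.301×10⁹ K⁴.
|P_net| = 0.50·5.67×10⁻⁸·0.2463·9.301×10⁹.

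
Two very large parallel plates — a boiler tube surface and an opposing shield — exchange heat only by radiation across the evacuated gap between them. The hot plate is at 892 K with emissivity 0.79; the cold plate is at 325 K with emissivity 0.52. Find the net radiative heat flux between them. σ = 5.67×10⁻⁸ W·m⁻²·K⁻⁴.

For two infinite grey parallel plates, q = σ(T₁⁴ − T₂⁴)/(1/ε₁ + 1/ε₂ − 1).
T₁⁴ − T₂⁴ = 6.331×10¹¹ − 1.116×10¹⁰ = 6.219×10¹¹ K⁴.
1/ε₁ + 1/ε₂ − 1 = 1.266 + 1.923 − 1 = 2.189.
q = 5.67×10⁻⁸ × 6.219×10¹¹ / 2.189.

q ≈ 16100 W/m²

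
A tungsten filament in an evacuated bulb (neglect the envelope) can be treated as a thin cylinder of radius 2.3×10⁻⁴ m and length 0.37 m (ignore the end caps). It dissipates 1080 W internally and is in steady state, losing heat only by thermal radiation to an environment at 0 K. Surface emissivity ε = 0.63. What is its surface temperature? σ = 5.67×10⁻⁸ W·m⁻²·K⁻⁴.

T ≈ 2740 K

Steady state: internal power = radiated power, P = εσA T⁴.
Radiating area A = 2πrL = 5.347×10⁻⁴ m².
T⁴ = P/(εσA) = 1080/(0.63·5.67×10⁻⁸·5.347×10⁻⁴) = 5.654×10¹³ K⁴.
T = (5.654×10¹³)^(1/4).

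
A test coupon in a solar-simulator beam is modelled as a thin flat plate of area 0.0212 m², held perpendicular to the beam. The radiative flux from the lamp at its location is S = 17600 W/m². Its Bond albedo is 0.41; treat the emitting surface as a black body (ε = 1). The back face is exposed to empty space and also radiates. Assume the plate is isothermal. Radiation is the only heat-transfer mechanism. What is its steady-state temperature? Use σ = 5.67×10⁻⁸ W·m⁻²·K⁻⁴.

T ≈ 550 K

At equilibrium, absorbed power = emitted power.
Absorbing cross-section = A = 0.02120 m²; emitting surface = 2A = 0.04240 m² (ratio 2).
(1−a)S·A_cross = εσ·A_surf·T⁴  ⇒  T⁴ = (1−a)S/(2σ).
T⁴ = 0.590·17600/(2·5.67×10⁻⁸) = 9.157×10¹⁰ K⁴.
T = (9.157×10¹⁰)^(1/4).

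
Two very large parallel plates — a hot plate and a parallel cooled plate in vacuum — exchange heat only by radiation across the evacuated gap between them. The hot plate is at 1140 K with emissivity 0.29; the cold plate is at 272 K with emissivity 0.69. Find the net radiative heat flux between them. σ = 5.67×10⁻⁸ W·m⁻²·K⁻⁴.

q ≈ 24500 W/m²

For two infinite grey parallel plates, q = σ(T₁⁴ − T₂⁴)/(1/ε₁ + 1/ε₂ − 1).
T₁⁴ − T₂⁴ = 1.689×10¹² − 5.474×10⁹ = 1.683×10¹² K⁴.
1/ε₁ + 1/ε₂ − 1 = 3.448 + 1.449 − 1 = 3.898.
q = 5.67×10⁻⁸ × 1.683×10¹² / 3.898.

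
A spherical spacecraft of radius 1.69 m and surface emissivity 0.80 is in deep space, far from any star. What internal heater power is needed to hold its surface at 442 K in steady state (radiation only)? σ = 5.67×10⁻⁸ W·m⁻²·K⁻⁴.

P ≈ 62100 W

P = εσ·4πr²·T⁴.
4πr² = 35.89 m²; T⁴ = 3.817×10¹⁰ K⁴.
P = 0.80·5.67×10⁻⁸·35.89·3.817×10¹⁰.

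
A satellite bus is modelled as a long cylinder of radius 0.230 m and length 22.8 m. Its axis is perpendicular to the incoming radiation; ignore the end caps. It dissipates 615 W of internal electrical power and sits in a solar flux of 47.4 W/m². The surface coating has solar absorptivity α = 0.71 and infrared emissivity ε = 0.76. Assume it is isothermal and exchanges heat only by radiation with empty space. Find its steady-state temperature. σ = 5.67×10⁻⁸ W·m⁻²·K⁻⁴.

At steady state, absorbed solar power + internal power = radiated power.
Absorbed: α·S·A_cross = 0.71·47.4·10.49 = 353.0 W (cross-section 2rL).
Total input = 353.0 + 615 = 968.0 W.
Radiated: εσ·A_surf·T⁴ with A_surf = 2πrL = 32.95 m².
T⁴ = 968.0/(0.76·5.67×10⁻⁸·32.95) = 6.817×10⁸ K⁴.

T ≈ 162 K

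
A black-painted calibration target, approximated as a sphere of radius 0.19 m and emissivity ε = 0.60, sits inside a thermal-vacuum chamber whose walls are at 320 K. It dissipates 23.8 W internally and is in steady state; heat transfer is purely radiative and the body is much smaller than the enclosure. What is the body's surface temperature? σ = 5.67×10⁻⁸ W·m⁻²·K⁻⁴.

T ≈ 331 K

For a small grey body in a large enclosure, net radiated power = εσA(T⁴ − T_w⁴).
Steady state: P = εσA(T⁴ − T_w⁴) with A = 4πr² = 0.4536 m².
T⁴ = P/(εσA) + T_w⁴ = 23.8/(0.60·5.67×10⁻⁸·0.4536) + (320)⁴
    = 1.542×10⁹ + 1.049×10¹⁰ = 1.203×10¹⁰ K⁴.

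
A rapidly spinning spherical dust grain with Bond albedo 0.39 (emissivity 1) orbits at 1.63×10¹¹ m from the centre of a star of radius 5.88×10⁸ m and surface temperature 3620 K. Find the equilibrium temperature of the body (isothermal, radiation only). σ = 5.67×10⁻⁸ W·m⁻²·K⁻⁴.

The star's surface emits σT_*⁴; at distance d the flux is S = σT_*⁴(R_*/d)².
S = 5.67×10⁻⁸·(3620)⁴·(5.88×10⁸/1.63×10¹¹)² = 126.7 W/m².
For an isothermal sphere T⁴ = (1−a)S/(4σ) = 3.408×10⁸ K⁴.

T ≈ 136 K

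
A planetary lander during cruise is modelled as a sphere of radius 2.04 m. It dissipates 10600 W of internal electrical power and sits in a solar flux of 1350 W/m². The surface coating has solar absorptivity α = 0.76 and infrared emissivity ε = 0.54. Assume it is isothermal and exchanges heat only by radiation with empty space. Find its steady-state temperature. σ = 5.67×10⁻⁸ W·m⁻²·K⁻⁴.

At steady state, absorbed solar power + internal power = radiated power.
Absorbed: α·S·A_cross = 0.76·1350·13.07 = 13410 W (cross-section πr²).
Total input = 13410 + 10600 = 24010 W.
Radiated: εσ·A_surf·T⁴ with A_surf = 4πr² = 52.30 m².
T⁴ = 24010/(0.54·5.67×10⁻⁸·52.30) = 1.500×10¹⁰ K⁴.

T ≈ 350 K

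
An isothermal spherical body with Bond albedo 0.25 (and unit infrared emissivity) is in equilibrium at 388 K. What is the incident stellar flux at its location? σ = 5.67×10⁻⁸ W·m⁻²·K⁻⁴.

(1−a)S·πr² = σ·4πr²·T⁴ ⇒ S = 4σT⁴/(1−a).
S = 4·5.67×10⁻⁸·2.266×10¹⁰/0.750.

S ≈ 6850 W/m²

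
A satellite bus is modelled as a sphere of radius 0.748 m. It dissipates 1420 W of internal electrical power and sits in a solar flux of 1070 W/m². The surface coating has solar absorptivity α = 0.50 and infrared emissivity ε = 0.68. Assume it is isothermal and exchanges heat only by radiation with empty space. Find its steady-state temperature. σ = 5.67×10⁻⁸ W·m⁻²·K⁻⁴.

At steady state, absorbed solar power + internal power = radiated power.
Absorbed: α·S·A_cross = 0.50·1070·1.758 = 940.4 W (cross-section πr²).
Total input = 940.4 + 1420 = 2360 W.
Radiated: εσ·A_surf·T⁴ with A_surf = 4πr² = 7.031 m².
T⁴ = 2360/(0.68·5.67×10⁻⁸·7.031) = 8.707×10⁹ K⁴.

T ≈ 305 K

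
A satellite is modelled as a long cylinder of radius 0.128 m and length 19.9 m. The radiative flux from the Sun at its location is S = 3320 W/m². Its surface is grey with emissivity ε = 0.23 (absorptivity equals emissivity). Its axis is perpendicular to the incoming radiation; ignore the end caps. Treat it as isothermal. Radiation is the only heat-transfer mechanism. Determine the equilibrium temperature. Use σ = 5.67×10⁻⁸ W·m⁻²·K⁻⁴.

T ≈ 369 K

At equilibrium, absorbed power = emitted power.
Absorbing cross-section = 2rL = 5.094 m²; emitting surface = 2πrL = 16.00 m² (ratio π).
εS·A_cross = εσ·A_surf·T⁴  ⇒  T⁴ = S/(πσ)   (ε cancels).
T⁴ = 3320/(π·5.67×10⁻⁸) = 1.864×10¹⁰ K⁴.
T = (1.864×10¹⁰)^(1/4).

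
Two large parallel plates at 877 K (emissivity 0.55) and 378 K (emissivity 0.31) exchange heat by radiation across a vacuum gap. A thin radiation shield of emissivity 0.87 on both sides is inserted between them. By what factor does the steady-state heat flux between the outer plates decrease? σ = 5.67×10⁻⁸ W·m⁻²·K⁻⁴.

factor ≈ 1.32

Without shield: q₀ = σΔ(T⁴)/(1/ε₁+1/ε₂−1) with denominator 4.044.
With shield the two gaps are in series; the resistances add: (1/ε₁+1/ε_s−1)+(1/ε_s+1/ε₂−1) = 1.968+3.375 = 5.343.
Heat-flux ratio q₀/q = 5.343/4.044.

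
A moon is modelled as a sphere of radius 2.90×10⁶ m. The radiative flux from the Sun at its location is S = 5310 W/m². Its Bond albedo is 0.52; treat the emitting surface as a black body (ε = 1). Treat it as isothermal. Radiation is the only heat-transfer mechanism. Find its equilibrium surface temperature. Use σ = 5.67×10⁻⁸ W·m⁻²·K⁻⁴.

At equilibrium, absorbed power = emitted power.
Absorbing cross-section = πr² = 2.642×10¹³ m²; emitting surface = 4πr² = 1.057×10¹⁴ m² (ratio 4).
(1−a)S·A_cross = εσ·A_surf·T⁴  ⇒  T⁴ = (1−a)S/(4σ).
T⁴ = 0.480·5310/(4·5.67×10⁻⁸) = 1.124×10¹⁰ K⁴.
T = (1.124×10¹⁰)^(1/4).

T ≈ 326 K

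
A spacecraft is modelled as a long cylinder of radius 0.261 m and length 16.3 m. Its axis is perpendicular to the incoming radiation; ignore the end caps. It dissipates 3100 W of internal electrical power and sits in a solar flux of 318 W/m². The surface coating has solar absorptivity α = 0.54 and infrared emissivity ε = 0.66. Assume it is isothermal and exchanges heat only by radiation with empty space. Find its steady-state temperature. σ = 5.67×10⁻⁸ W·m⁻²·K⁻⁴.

At steady state, absorbed solar power + internal power = radiated power.
Absorbed: α·S·A_cross = 0.54·318·8.509 = 1461 W (cross-section 2rL).
Total input = 1461 + 3100 = 4561 W.
Radiated: εσ·A_surf·T⁴ with A_surf = 2πrL = 26.73 m².
T⁴ = 4561/(0.66·5.67×10⁻⁸·26.73) = 4.560×10⁹ K⁴.

T ≈ 260 K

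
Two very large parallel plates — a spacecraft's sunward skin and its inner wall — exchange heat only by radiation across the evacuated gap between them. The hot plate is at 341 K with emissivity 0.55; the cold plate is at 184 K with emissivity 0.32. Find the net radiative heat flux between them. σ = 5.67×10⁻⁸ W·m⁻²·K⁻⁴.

For two infinite grey parallel plates, q = σ(T₁⁴ − T₂⁴)/(1/ε₁ + 1/ε₂ − 1).
T₁⁴ − T₂⁴ = 1.352×10¹⁰ − 1.146×10⁹ = 1.238×10¹⁰ K⁴.
1/ε₁ + 1/ε₂ − 1 = 1.818 + 3.125 − 1 = 3.943.
q = 5.67×10⁻⁸ × 1.238×10¹⁰ / 3.943.

q ≈ 178 W/m²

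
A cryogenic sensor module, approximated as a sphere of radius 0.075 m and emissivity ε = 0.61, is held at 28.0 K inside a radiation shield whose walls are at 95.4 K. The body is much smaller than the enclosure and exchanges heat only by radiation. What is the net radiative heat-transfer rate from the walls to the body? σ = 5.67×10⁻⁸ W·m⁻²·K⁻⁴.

P_net ≈ 0.201 W

For a small grey body in a large enclosure: P_net = εσA(T_body⁴ − T_wall⁴).
A = 4πr² = 0.07069 m²; T_body⁴ − T_wall⁴ = 6.147×10⁵ − 8.283×10⁷ = -8.222×10⁷ K⁴.
|P_net| = 0.61·5.67×10⁻⁸·0.07069·8.222×10⁷.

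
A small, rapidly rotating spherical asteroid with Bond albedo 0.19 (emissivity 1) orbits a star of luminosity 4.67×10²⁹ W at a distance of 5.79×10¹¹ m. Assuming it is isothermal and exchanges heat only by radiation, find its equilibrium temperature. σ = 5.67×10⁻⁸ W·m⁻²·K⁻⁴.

First find the stellar flux at distance d: S = L/(4πd²) = 4.67×10²⁹/(4π·(5.79×10¹¹)²) = 1.109×10⁵ W/m².
For an isothermal sphere, absorbed (1−a)S·πr² = emitted σ·4πr²·T⁴, so T⁴ = (1−a)S/(4σ).
T⁴ = 0.810·1.109×10⁵/(4·5.67×10⁻⁸) = 3.959×10¹¹ K⁴.

T ≈ 793 K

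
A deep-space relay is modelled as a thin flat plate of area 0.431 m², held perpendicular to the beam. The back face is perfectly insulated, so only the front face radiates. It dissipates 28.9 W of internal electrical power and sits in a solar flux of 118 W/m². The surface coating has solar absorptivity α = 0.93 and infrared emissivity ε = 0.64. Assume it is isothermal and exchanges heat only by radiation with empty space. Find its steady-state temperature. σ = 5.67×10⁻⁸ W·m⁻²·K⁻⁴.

At steady state, absorbed solar power + internal power = radiated power.
Absorbed: α·S·A_cross = 0.93·118·0.4310 = 47.30 W (cross-section A).
Total input = 47.30 + 28.9 = 76.20 W.
Radiated: εσ·A_surf·T⁴ with A_surf = A = 0.4310 m².
T⁴ = 76.20/(0.64·5.67×10⁻⁸·0.4310) = 4.872×10⁹ K⁴.

T ≈ 264 K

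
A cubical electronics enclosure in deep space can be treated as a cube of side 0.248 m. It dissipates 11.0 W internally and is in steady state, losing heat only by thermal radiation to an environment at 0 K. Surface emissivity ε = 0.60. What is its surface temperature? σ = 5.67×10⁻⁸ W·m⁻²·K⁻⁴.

Steady state: internal power = radiated power, P = εσA T⁴.
Radiating area A = 6L² = 0.3690 m².
T⁴ = P/(εσA) = 11.0/(0.60·5.67×10⁻⁸·0.3690) = 8.762×10⁸ K⁴.
T = (8.762×10⁸)^(1/4).

T ≈ 172 K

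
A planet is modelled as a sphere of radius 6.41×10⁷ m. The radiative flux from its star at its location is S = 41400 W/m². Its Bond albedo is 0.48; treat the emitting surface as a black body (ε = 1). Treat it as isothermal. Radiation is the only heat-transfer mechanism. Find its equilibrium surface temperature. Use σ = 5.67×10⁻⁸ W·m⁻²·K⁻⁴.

T ≈ 555 K

At equilibrium, absorbed power = emitted power.
Absorbing cross-section = πr² = 1.291×10¹⁶ m²; emitting surface = 4πr² = 5.163×10¹⁶ m² (ratio 4).
(1−a)S·A_cross = εσ·A_surf·T⁴  ⇒  T⁴ = (1−a)S/(4σ).
T⁴ = 0.520·41400/(4·5.67×10⁻⁸) = 9.492×10¹⁰ K⁴.
T = (9.492×10¹⁰)^(1/4).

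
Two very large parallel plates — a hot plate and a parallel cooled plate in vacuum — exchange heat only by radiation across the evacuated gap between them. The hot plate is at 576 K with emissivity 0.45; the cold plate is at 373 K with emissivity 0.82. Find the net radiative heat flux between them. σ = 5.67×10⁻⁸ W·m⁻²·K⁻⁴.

For two infinite grey parallel plates, q = σ(T₁⁴ − T₂⁴)/(1/ε₁ + 1/ε₂ − 1).
T₁⁴ − T₂⁴ = 1.101×10¹¹ − 1.936×10¹⁰ = 9.072×10¹⁰ K⁴.
1/ε₁ + 1/ε₂ − 1 = 2.222 + 1.220 − 1 = 2.442.
q = 5.67×10⁻⁸ × 9.072×10¹⁰ / 2.442.

q ≈ 2110 W/m²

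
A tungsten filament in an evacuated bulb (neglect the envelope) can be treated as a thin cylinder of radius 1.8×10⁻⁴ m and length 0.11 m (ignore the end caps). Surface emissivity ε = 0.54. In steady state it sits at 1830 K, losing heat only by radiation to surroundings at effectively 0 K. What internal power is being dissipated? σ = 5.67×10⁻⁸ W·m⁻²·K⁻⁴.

P ≈ 42.7 W

Steady state: P = εσA T⁴.
A = 2πrL = 1.244×10⁻⁴ m²; T⁴ = (1830)⁴ = 1.122×10¹³ K⁴.
P = 0.54 × 5.67×10⁻⁸ × 1.244×10⁻⁴ × 1.122×10¹³.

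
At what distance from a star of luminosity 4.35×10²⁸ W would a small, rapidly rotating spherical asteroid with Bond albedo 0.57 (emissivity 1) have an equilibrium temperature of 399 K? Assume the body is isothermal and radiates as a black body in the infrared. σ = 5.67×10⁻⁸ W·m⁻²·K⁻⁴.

d ≈ 5.09×10¹¹ m

For an isothermal black-emitting sphere, (1−a)S·πr² = σ·4πr²·T⁴ ⇒ S = 4σT⁴/(1−a).
S = 4·5.67×10⁻⁸·(399)⁴/0.430 = 13370 W/m².
Flux falls as S = L/(4πd²), so d = √(L/(4πS)) = √(4.35×10²⁸/(4π·13370)).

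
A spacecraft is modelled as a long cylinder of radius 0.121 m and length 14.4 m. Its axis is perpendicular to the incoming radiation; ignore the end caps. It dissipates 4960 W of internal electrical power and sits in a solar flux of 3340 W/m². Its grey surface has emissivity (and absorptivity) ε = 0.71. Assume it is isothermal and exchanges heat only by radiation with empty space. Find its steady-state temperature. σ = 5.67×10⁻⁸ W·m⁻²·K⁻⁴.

T ≈ 416 K

At steady state, absorbed solar power + internal power = radiated power.
Absorbed: α·S·A_cross = 0.71·3340·3.485 = 8264 W (cross-section 2rL).
Total input = 8264 + 4960 = 13220 W.
Radiated: εσ·A_surf·T⁴ with A_surf = 2πrL = 10.95 m².
T⁴ = 13220/(0.71·5.67×10⁻⁸·10.95) = 3.000×10¹⁰ K⁴.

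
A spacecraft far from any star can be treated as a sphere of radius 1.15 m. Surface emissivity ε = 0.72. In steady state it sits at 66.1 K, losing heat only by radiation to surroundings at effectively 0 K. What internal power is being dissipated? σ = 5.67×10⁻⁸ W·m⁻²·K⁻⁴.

Steady state: P = εσA T⁴.
A = 4πr² = 16.62 m²; T⁴ = (66.1)⁴ = 1.909×10⁷ K⁴.
P = 0.72 × 5.67×10⁻⁸ × 16.62 × 1.909×10⁷.

P ≈ 13.0 W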